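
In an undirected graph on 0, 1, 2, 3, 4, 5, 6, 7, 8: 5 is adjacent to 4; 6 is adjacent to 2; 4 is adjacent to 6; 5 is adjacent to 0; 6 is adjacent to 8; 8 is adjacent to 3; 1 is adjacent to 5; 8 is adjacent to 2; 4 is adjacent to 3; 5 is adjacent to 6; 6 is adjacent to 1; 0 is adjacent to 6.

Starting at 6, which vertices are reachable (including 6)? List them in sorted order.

0, 1, 2, 3, 4, 5, 6, 8

Start at 6.
Its neighbours: 0, 1, 2, 4, 5, 8.
Then their neighbours: 3.
Nothing further is reachable.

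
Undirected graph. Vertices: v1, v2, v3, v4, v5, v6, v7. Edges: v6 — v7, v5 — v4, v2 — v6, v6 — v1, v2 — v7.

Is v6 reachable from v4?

Explore from v4.
Distance 1: reach v5.
The search is exhausted without reaching v6; it lies in a different component.

No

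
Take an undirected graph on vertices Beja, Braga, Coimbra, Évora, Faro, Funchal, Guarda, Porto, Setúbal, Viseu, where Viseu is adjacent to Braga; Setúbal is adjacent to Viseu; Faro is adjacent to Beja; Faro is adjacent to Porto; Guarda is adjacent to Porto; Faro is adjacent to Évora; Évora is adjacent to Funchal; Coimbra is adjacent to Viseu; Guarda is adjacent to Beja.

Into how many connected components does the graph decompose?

From Beja: component {Beja, Évora, Faro, Funchal, Guarda, Porto}.
From Braga: component {Braga, Coimbra, Setúbal, Viseu}.
That's 2 components.

2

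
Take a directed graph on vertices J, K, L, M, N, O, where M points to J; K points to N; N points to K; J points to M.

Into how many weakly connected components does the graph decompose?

4

From J: component {J, M}.
From K: component {K, N}.
From L: component {L}.
From O: component {O}.
That's 4 components.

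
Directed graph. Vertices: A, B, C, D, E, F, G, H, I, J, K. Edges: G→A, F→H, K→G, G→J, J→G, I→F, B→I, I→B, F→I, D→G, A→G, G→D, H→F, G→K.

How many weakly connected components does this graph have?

From A: component {A, D, G, J, K}.
From B: component {B, F, H, I}.
From C: component {C}.
From E: component {E}.
That's 4 components.

4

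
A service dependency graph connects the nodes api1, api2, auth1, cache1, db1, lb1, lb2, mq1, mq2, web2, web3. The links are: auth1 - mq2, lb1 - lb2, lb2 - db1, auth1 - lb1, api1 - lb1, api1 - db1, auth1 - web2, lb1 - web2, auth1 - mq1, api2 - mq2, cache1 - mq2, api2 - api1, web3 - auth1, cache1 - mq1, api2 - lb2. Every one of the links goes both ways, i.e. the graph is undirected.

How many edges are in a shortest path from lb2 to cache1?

3

Distance 0: lb2.
Distance 1: api2, db1, lb1.
Distance 2: api1, auth1, mq2, web2.
Distance 3: cache1, mq1, web3 — contains cache1.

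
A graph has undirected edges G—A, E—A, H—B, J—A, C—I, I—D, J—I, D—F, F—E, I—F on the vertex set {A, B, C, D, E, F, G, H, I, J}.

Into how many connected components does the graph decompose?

2

From A: component {A, C, D, E, F, G, I, J}.
From B: component {B, H}.
That's 2 components.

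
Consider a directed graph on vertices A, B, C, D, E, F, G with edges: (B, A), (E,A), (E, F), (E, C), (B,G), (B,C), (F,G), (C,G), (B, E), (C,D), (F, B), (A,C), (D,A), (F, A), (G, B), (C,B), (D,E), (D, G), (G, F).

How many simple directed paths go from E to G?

E→A→C→B→G
E→A→C→D→G
E→A→C→G
E→C→B→G
E→C→D→G
E→C→G
E→F→A→C→B→G
E→F→A→C→D→G
E→F→A→C→G
E→F→B→A→C→D→G
E→F→B→A→C→G
E→F→B→C→D→G
E→F→B→C→G
E→F→B→G
E→F→G

15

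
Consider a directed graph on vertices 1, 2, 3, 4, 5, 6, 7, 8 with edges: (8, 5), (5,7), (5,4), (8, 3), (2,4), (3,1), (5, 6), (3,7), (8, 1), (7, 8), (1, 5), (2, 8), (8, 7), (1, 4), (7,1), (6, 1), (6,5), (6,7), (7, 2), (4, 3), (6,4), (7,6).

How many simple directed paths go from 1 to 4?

6

1→4
1→5→4
1→5→6→4
1→5→6→7→2→4
1→5→7→2→4
1→5→7→6→4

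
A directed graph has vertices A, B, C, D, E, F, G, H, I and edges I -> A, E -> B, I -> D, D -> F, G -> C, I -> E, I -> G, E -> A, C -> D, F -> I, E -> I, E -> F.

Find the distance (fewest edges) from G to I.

Distance 0: G.
Distance 1: C.
Distance 2: D.
Distance 3: F.
Distance 4: I — contains I.

4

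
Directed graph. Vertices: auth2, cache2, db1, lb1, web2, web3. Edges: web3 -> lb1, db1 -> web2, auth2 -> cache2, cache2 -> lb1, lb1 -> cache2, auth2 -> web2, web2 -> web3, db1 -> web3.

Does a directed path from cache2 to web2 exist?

No

Explore from cache2.
Distance 1: reach lb1.
The search from cache2 is exhausted; no directed path reaches web2.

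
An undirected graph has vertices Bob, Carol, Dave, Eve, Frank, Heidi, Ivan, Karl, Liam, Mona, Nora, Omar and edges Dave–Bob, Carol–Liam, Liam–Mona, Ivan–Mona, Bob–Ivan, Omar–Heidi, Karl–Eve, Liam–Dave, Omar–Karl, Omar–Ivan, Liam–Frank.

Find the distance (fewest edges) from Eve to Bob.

Distance 0: Eve.
Distance 1: Karl.
Distance 2: Omar.
Distance 3: Heidi, Ivan.
Distance 4: Bob, Mona — contains Bob.

4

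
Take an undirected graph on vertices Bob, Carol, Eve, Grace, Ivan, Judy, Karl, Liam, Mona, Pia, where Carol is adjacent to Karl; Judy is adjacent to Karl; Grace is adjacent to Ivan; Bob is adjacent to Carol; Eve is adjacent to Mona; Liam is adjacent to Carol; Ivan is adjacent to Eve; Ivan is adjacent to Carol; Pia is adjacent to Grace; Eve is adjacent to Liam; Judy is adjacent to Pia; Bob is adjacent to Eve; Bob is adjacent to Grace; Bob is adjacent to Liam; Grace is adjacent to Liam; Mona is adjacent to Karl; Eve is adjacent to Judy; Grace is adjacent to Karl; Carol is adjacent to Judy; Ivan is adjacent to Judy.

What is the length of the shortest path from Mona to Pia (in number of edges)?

3

Distance 0: Mona.
Distance 1: Eve, Karl.
Distance 2: Bob, Carol, Grace, Ivan, Judy, Liam.
Distance 3: Pia — contains Pia.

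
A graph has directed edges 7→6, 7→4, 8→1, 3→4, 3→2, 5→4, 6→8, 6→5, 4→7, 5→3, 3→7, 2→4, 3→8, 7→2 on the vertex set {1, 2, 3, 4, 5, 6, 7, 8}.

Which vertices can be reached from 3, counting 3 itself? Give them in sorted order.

1, 2, 3, 4, 5, 6, 7, 8

Start at 3.
Its neighbours: 2, 4, 7, 8.
Then their neighbours: 1, 6.
Then next layer: 5.
Every vertex is now reached.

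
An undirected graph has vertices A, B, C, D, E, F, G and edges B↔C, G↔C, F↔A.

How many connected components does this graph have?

4

From A: component {A, F}.
From B: component {B, C, G}.
From D: component {D}.
From E: component {E}.
That's 4 components.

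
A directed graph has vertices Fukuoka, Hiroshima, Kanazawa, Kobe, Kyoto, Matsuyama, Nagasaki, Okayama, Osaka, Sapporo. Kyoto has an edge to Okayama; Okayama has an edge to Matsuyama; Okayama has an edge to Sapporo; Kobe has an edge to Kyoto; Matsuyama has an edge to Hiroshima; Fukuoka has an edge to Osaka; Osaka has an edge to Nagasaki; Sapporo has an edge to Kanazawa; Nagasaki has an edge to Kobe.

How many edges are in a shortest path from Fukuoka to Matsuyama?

6

Distance 0: Fukuoka.
Distance 1: Osaka.
Distance 2: Nagasaki.
Distance 3: Kobe.
Distance 4: Kyoto.
Distance 5: Okayama.
Distance 6: Matsuyama, Sapporo — contains Matsuyama.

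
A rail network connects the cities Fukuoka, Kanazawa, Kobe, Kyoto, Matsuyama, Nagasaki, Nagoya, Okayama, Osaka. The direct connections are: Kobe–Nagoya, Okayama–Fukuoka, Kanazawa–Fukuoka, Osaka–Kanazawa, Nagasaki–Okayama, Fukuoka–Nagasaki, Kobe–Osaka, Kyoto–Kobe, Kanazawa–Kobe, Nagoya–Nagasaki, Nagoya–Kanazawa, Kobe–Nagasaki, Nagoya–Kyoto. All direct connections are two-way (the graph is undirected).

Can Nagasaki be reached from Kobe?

Explore from Kobe.
Distance 1: reach Kanazawa, Kyoto, Nagasaki, Nagoya, Osaka.
Found Nagasaki.

Yes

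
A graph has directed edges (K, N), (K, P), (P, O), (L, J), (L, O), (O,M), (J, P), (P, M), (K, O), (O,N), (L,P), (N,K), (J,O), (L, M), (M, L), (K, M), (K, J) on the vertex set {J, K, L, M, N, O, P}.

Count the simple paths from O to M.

O→M
O→N→K→J→P→M
O→N→K→M
O→N→K→P→M

4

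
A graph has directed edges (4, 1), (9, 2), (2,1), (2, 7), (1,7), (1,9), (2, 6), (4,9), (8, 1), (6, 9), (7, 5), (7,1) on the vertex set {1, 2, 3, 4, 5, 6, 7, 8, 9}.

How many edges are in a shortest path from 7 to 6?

4

Distance 0: 7.
Distance 1: 1, 5.
Distance 2: 9.
Distance 3: 2.
Distance 4: 6 — contains 6.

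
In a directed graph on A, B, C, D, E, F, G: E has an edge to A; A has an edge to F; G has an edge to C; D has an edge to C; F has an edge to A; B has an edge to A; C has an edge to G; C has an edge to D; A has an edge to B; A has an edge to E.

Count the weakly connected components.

From A: component {A, B, E, F}.
From C: component {C, D, G}.
That's 2 components.

2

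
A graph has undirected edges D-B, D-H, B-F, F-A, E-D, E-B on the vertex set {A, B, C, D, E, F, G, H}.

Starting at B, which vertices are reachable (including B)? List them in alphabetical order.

Start at B.
Its neighbours: D, E, F.
Then their neighbours: A, H.
Nothing further is reachable.

A, B, D, E, F, H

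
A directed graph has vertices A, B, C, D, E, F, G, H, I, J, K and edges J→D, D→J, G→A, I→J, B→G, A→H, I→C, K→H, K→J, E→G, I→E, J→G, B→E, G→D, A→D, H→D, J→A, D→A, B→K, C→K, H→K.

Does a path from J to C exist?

No

Explore from J.
Distance 1: reach A, D, G.
Distance 2: reach H.
Distance 3: reach K.
The search from J is exhausted; no directed path reaches C.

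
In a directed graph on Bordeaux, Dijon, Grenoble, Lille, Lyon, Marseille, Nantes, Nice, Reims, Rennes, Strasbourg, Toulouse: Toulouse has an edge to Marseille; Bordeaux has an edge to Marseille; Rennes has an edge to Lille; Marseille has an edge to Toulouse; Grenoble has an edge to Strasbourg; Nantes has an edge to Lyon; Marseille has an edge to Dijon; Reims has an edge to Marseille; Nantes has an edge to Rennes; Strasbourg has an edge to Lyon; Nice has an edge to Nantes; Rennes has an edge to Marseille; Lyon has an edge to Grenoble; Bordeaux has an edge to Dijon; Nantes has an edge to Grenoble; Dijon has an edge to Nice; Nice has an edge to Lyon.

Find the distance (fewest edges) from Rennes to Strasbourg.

Distance 0: Rennes.
Distance 1: Lille, Marseille.
Distance 2: Dijon, Toulouse.
Distance 3: Nice.
Distance 4: Lyon, Nantes.
Distance 5: Grenoble.
Distance 6: Strasbourg — contains Strasbourg.

6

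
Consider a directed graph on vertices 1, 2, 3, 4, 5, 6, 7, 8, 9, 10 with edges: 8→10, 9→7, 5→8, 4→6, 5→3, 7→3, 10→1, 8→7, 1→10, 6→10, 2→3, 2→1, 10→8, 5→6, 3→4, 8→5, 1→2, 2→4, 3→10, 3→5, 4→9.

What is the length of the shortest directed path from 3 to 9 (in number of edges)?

Distance 0: 3.
Distance 1: 4, 5, 10.
Distance 2: 1, 6, 8, 9 — contains 9.

2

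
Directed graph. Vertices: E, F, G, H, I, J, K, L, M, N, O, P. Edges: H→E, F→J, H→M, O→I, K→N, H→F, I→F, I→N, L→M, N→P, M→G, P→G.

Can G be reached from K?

Explore from K.
Distance 1: reach N.
Distance 2: reach P.
Distance 3: reach G.
Found G.

Yes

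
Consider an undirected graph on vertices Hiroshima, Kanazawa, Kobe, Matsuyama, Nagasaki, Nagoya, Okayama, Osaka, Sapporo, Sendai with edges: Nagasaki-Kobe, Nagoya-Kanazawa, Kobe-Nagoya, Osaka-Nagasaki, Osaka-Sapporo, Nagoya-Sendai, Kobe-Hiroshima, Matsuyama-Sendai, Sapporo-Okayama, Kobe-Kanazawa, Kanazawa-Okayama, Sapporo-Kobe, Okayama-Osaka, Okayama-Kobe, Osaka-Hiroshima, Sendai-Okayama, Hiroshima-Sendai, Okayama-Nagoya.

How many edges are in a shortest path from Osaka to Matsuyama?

Distance 0: Osaka.
Distance 1: Hiroshima, Nagasaki, Okayama, Sapporo.
Distance 2: Kanazawa, Kobe, Nagoya, Sendai.
Distance 3: Matsuyama — contains Matsuyama.

3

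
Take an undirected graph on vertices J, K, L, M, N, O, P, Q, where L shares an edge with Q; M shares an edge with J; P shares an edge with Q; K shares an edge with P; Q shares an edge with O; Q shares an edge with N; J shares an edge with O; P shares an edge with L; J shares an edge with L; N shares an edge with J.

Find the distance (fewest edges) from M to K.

Distance 0: M.
Distance 1: J.
Distance 2: L, N, O.
Distance 3: P, Q.
Distance 4: K — contains K.

4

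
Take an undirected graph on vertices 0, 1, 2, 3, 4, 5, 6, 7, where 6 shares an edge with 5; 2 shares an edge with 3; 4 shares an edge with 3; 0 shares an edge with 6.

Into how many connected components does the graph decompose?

4

From 0: component {0, 5, 6}.
From 1: component {1}.
From 2: component {2, 3, 4}.
From 7: component {7}.
That's 4 components.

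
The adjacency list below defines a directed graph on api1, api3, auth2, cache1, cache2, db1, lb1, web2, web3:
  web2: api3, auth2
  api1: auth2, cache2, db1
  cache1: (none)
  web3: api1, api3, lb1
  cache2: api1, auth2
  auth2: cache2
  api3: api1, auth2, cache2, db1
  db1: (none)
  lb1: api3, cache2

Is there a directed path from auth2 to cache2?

Explore from auth2.
Distance 1: reach cache2.
Found cache2.

Yes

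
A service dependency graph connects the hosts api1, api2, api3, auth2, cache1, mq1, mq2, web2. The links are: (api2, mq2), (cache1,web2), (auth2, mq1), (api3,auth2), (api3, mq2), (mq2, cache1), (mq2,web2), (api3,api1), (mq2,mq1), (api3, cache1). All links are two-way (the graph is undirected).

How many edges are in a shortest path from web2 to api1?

Distance 0: web2.
Distance 1: cache1, mq2.
Distance 2: api2, api3, mq1.
Distance 3: api1, auth2 — contains api1.

3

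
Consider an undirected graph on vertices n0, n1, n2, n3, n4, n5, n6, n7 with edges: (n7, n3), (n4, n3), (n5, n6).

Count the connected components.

From n0: component {n0}.
From n1: component {n1}.
From n2: component {n2}.
From n3: component {n3, n4, n7}.
From n5: component {n5, n6}.
That's 5 components.

5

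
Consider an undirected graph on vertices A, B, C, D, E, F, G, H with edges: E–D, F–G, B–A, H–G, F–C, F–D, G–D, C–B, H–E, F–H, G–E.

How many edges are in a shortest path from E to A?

Distance 0: E.
Distance 1: D, G, H.
Distance 2: F.
Distance 3: C.
Distance 4: B.
Distance 5: A — contains A.

5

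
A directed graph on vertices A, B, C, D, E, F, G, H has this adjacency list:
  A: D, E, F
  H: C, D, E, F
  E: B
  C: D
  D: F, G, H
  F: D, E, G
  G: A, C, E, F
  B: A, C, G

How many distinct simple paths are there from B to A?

5

B→A
B→C→D→F→G→A
B→C→D→G→A
B→C→D→H→F→G→A
B→G→A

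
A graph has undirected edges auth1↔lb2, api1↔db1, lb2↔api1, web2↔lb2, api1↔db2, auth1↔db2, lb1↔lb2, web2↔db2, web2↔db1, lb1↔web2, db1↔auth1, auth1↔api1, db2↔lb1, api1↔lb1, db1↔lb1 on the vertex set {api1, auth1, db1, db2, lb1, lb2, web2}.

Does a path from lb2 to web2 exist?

Yes

Explore from lb2.
Distance 1: reach api1, auth1, lb1, web2.
Found web2.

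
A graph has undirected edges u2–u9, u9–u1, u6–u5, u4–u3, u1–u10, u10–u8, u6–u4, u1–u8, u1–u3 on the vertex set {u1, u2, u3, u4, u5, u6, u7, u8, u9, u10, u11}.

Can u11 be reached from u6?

Explore from u6.
Distance 1: reach u4, u5.
Distance 2: reach u3.
Distance 3: reach u1.
Distance 4: reach u8, u9, u10.
Distance 5: reach u2.
The search is exhausted without reaching u11; it lies in a different component.

No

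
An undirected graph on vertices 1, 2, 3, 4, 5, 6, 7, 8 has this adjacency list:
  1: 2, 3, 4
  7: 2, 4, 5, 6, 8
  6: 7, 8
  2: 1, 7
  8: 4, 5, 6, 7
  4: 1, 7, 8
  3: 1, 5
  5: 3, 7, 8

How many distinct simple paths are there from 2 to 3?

15

2–1–3
2–1–4–7–5–3
2–1–4–7–6–8–5–3
2–1–4–7–8–5–3
2–1–4–8–5–3
2–1–4–8–6–7–5–3
2–1–4–8–7–5–3
2–7–4–1–3
2–7–4–8–5–3
2–7–5–3
2–7–5–8–4–1–3
2–7–6–8–4–1–3
2–7–6–8–5–3
2–7–8–4–1–3
2–7–8–5–3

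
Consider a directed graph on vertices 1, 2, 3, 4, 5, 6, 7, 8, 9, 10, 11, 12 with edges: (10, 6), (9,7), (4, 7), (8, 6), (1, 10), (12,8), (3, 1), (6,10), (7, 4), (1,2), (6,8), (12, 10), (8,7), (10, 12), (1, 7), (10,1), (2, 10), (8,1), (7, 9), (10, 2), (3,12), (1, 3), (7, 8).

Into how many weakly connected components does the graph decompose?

From 1: component {1, 2, 3, 4, 6, 7, 8, 9, 10, 12}.
From 5: component {5}.
From 11: component {11}.
That's 3 components.

3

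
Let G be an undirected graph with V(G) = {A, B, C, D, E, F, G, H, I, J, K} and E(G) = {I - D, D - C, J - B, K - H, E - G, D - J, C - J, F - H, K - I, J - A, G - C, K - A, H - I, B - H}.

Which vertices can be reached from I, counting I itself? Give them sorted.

Start at I.
Its neighbours: D, H, K.
Then their neighbours: A, B, C, F, J.
Then next layer: G.
Then next layer: E.
Every vertex is now reached.

A, B, C, D, E, F, G, H, I, J, K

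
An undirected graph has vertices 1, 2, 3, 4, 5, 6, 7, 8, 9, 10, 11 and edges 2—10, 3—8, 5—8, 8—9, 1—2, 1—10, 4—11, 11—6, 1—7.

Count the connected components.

3

From 1: component {1, 2, 7, 10}.
From 3: component {3, 5, 8, 9}.
From 4: component {4, 6, 11}.
That's 3 components.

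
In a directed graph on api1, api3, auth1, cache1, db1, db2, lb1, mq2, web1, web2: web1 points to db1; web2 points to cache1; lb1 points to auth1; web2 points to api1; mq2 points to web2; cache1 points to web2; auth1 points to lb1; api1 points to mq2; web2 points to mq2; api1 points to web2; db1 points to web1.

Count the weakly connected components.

5

From api1: component {api1, cache1, mq2, web2}.
From api3: component {api3}.
From auth1: component {auth1, lb1}.
From db1: component {db1, web1}.
From db2: component {db2}.
That's 5 components.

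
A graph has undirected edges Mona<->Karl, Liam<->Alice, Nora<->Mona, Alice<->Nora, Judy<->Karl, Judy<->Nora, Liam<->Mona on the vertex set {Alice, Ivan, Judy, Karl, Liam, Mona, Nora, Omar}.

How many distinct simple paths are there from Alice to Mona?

Alice–Liam–Mona
Alice–Nora–Judy–Karl–Mona
Alice–Nora–Mona

3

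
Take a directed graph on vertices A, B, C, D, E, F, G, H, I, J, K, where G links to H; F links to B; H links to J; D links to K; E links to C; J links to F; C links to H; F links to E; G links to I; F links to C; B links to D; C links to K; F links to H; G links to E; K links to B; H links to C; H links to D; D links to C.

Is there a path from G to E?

Explore from G.
Distance 1: reach E, H, I.
Found E.

Yes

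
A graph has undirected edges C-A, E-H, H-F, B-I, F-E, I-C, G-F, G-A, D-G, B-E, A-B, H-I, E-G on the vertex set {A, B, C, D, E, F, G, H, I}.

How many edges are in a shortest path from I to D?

Distance 0: I.
Distance 1: B, C, H.
Distance 2: A, E, F.
Distance 3: G.
Distance 4: D — contains D.

4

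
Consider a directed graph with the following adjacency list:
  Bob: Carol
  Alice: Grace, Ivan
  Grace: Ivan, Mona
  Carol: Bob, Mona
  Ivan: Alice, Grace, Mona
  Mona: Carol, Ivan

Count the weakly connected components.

1

From Alice: component {Alice, Bob, Carol, Grace, Ivan, Mona}.
That's 1 component.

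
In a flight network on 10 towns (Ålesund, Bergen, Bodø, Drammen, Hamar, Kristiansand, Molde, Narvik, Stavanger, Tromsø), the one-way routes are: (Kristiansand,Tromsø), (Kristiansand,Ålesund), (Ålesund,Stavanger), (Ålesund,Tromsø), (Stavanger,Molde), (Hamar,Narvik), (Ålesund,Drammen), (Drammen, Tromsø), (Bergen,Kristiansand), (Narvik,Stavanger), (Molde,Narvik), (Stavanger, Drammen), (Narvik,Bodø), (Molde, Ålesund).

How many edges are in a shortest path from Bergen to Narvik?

Distance 0: Bergen.
Distance 1: Kristiansand.
Distance 2: Ålesund, Tromsø.
Distance 3: Drammen, Stavanger.
Distance 4: Molde.
Distance 5: Narvik — contains Narvik.

5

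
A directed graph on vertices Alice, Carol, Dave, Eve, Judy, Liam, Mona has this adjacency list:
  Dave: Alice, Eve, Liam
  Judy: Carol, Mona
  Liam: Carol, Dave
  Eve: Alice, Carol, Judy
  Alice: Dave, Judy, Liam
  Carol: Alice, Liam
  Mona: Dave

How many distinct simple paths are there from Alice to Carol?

9

Alice→Dave→Eve→Carol
Alice→Dave→Eve→Judy→Carol
Alice→Dave→Liam→Carol
Alice→Judy→Carol
Alice→Judy→Mona→Dave→Eve→Carol
Alice→Judy→Mona→Dave→Liam→Carol
Alice→Liam→Carol
Alice→Liam→Dave→Eve→Carol
Alice→Liam→Dave→Eve→Judy→Carol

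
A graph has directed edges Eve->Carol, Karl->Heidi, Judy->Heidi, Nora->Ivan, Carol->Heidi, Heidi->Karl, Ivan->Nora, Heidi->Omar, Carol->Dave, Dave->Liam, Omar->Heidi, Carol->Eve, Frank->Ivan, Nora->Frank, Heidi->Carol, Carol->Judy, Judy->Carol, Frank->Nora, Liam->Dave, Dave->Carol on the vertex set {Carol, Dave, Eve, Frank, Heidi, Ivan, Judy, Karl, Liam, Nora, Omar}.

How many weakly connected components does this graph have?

2

From Carol: component {Carol, Dave, Eve, Heidi, Judy, Karl, Liam, Omar}.
From Frank: component {Frank, Ivan, Nora}.
That's 2 components.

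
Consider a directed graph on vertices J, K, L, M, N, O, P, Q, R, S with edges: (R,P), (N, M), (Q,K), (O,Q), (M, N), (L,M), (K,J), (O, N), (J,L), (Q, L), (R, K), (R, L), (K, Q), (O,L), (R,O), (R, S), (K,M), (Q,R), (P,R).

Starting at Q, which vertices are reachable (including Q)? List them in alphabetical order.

Start at Q.
Its neighbours: K, L, R.
Then their neighbours: J, M, O, P, S.
Then next layer: N.
Every vertex is now reached.

J, K, L, M, N, O, P, Q, R, S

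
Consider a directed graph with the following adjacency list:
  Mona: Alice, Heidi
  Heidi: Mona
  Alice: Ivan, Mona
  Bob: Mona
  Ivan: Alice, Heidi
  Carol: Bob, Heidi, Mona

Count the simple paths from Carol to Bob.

1

Carol→Bob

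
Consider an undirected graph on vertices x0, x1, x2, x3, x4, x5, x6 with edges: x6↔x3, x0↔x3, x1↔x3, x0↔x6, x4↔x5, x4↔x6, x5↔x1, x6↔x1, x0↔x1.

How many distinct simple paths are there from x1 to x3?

x1–x0–x3
x1–x0–x6–x3
x1–x3
x1–x5–x4–x6–x0–x3
x1–x5–x4–x6–x3
x1–x6–x0–x3
x1–x6–x3

7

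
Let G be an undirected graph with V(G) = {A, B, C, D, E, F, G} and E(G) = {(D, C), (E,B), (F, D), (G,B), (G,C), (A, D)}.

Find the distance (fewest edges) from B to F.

4

Distance 0: B.
Distance 1: E, G.
Distance 2: C.
Distance 3: D.
Distance 4: A, F — contains F.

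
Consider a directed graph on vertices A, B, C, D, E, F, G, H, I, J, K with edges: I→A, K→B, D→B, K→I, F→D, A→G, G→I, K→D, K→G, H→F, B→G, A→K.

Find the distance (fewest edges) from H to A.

6

Distance 0: H.
Distance 1: F.
Distance 2: D.
Distance 3: B.
Distance 4: G.
Distance 5: I.
Distance 6: A — contains A.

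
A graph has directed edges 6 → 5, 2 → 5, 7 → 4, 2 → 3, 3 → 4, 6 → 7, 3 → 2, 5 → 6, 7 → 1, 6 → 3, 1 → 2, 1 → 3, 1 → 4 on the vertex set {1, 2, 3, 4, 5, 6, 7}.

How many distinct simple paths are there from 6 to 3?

3

6→3
6→7→1→2→3
6→7→1→3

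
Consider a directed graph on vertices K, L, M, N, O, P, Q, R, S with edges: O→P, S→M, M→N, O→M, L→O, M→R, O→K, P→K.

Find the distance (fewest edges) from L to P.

Distance 0: L.
Distance 1: O.
Distance 2: K, M, P — contains P.

2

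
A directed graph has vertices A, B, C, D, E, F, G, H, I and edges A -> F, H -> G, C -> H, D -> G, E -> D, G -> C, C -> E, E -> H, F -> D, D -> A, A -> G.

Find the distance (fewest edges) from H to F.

6

Distance 0: H.
Distance 1: G.
Distance 2: C.
Distance 3: E.
Distance 4: D.
Distance 5: A.
Distance 6: F — contains F.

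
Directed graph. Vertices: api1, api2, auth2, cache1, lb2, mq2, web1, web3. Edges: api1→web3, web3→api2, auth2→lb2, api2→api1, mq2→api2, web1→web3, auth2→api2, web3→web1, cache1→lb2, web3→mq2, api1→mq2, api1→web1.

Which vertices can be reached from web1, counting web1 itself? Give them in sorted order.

Start at web1.
Its neighbours: web3.
Then their neighbours: api2, mq2.
Then next layer: api1.
Nothing further is reachable.

api1, api2, mq2, web1, web3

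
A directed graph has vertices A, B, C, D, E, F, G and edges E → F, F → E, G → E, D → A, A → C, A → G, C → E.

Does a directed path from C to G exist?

Explore from C.
Distance 1: reach E.
Distance 2: reach F.
The search from C is exhausted; no directed path reaches G.

No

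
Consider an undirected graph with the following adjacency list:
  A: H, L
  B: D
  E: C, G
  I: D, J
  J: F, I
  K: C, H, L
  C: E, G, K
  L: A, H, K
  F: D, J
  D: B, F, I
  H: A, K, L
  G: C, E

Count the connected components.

2

From A: component {A, C, E, G, H, K, L}.
From B: component {B, D, F, I, J}.
That's 2 components.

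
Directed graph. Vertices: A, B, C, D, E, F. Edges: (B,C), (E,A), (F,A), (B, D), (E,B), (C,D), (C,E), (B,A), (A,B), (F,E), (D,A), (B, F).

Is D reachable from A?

Explore from A.
Distance 1: reach B.
Distance 2: reach C, D, F.
Found D.

Yes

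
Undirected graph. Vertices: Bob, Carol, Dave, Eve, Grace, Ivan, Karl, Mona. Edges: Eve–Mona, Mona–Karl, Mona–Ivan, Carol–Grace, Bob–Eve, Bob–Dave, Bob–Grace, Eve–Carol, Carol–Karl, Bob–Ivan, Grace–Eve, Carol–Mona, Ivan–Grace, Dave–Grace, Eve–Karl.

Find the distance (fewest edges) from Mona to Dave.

3

Distance 0: Mona.
Distance 1: Carol, Eve, Ivan, Karl.
Distance 2: Bob, Grace.
Distance 3: Dave — contains Dave.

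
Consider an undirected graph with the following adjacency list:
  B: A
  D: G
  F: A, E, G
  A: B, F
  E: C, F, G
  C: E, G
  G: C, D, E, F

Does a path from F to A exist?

Explore from F.
Distance 1: reach A, E, G.
Found A.

Yes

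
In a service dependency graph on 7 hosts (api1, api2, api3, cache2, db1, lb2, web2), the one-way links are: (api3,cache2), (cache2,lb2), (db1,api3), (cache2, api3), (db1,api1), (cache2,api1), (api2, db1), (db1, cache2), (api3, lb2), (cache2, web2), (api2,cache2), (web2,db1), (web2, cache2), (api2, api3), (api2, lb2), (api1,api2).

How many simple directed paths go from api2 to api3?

5

api2→api3
api2→cache2→api3
api2→cache2→web2→db1→api3
api2→db1→api3
api2→db1→cache2→api3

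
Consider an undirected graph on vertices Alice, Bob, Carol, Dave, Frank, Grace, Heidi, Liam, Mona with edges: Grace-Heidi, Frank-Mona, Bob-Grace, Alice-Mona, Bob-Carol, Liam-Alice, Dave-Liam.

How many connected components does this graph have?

From Alice: component {Alice, Dave, Frank, Liam, Mona}.
From Bob: component {Bob, Carol, Grace, Heidi}.
That's 2 components.

2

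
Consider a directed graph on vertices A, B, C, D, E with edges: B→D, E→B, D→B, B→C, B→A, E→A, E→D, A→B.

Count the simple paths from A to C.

1

A→B→C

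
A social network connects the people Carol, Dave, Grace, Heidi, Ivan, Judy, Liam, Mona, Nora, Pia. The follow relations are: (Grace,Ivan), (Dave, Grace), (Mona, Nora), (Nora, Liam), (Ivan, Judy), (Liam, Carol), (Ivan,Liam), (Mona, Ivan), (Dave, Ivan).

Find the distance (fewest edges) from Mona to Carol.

Distance 0: Mona.
Distance 1: Ivan, Nora.
Distance 2: Judy, Liam.
Distance 3: Carol — contains Carol.

3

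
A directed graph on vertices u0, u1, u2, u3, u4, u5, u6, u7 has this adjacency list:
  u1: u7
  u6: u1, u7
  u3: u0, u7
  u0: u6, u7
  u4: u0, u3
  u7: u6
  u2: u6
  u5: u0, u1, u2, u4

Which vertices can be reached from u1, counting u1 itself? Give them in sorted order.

Start at u1.
Its neighbours: u7.
Then their neighbours: u6.
Nothing further is reachable.

u1, u6, u7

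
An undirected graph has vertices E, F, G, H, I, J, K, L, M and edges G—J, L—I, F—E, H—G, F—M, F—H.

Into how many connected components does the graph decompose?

From E: component {E, F, G, H, J, M}.
From I: component {I, L}.
From K: component {K}.
That's 3 components.

3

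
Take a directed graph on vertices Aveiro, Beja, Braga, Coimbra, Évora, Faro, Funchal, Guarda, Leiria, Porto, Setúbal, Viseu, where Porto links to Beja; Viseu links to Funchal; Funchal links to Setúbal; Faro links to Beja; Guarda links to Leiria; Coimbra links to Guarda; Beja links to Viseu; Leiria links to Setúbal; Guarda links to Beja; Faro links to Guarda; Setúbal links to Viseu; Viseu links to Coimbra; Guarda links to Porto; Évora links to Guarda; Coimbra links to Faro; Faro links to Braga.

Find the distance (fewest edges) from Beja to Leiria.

Distance 0: Beja.
Distance 1: Viseu.
Distance 2: Coimbra, Funchal.
Distance 3: Faro, Guarda, Setúbal.
Distance 4: Braga, Leiria, Porto — contains Leiria.

4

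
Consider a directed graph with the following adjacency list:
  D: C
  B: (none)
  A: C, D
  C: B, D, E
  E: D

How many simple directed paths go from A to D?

A→C→D
A→C→E→D
A→D

3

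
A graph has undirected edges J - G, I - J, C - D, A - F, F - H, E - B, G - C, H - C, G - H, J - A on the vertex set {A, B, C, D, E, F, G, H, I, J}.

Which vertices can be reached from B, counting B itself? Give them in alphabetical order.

Start at B.
Its neighbours: E.
Nothing further is reachable.

B, E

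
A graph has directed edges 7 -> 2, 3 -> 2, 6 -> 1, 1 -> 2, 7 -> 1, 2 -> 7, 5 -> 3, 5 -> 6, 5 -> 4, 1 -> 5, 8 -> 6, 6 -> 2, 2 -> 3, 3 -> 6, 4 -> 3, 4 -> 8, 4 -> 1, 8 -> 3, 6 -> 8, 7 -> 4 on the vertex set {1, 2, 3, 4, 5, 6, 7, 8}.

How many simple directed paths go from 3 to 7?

3

3→2→7
3→6→1→2→7
3→6→2→7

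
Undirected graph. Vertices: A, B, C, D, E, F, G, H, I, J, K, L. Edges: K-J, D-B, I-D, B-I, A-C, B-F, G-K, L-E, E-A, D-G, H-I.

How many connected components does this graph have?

From A: component {A, C, E, L}.
From B: component {B, D, F, G, H, I, J, K}.
That's 2 components.

2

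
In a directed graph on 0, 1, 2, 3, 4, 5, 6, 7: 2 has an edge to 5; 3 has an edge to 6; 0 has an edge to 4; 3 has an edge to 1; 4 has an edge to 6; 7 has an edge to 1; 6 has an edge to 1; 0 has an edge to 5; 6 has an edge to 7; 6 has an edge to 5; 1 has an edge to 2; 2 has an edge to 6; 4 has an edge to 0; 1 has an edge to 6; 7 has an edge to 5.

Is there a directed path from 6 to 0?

Explore from 6.
Distance 1: reach 1, 5, 7.
Distance 2: reach 2.
The search from 6 is exhausted; no directed path reaches 0.

No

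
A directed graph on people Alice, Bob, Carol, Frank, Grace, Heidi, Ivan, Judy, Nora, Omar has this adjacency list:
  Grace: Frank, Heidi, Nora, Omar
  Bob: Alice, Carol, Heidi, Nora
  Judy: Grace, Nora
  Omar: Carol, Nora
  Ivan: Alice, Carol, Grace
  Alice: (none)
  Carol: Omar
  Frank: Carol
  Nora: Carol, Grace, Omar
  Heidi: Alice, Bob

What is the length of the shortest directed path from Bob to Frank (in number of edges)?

3

Distance 0: Bob.
Distance 1: Alice, Carol, Heidi, Nora.
Distance 2: Grace, Omar.
Distance 3: Frank — contains Frank.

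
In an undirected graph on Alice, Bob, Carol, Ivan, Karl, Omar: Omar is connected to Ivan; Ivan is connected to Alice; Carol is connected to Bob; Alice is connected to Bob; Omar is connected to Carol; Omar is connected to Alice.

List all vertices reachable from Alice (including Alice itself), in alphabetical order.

Alice, Bob, Carol, Ivan, Omar

Start at Alice.
Its neighbours: Bob, Ivan, Omar.
Then their neighbours: Carol.
Nothing further is reachable.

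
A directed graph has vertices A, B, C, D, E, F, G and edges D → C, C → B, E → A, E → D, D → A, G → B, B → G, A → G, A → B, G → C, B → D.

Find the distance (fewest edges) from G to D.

Distance 0: G.
Distance 1: B, C.
Distance 2: D — contains D.

2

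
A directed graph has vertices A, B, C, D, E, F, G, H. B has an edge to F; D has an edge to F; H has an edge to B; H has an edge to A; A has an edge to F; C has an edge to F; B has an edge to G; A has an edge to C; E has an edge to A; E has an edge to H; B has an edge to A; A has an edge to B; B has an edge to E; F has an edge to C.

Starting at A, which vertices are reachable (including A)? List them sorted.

Start at A.
Its neighbours: B, C, F.
Then their neighbours: E, G.
Then next layer: H.
Nothing further is reachable.

A, B, C, E, F, G, H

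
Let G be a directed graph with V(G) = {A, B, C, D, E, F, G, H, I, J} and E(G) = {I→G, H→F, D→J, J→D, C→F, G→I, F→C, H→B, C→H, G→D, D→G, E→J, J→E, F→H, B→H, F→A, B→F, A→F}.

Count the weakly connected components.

From A: component {A, B, C, F, H}.
From D: component {D, E, G, I, J}.
That's 2 components.

2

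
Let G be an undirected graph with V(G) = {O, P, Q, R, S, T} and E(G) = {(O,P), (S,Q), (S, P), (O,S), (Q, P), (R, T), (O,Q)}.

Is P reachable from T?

No

Explore from T.
Distance 1: reach R.
The search is exhausted without reaching P; it lies in a different component.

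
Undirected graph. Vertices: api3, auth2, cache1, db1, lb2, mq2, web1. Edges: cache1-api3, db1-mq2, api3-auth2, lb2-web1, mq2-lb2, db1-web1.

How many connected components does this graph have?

From api3: component {api3, auth2, cache1}.
From db1: component {db1, lb2, mq2, web1}.
That's 2 components.

2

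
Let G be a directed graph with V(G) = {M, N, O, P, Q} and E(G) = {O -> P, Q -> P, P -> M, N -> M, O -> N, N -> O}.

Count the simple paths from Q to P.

Q→P

1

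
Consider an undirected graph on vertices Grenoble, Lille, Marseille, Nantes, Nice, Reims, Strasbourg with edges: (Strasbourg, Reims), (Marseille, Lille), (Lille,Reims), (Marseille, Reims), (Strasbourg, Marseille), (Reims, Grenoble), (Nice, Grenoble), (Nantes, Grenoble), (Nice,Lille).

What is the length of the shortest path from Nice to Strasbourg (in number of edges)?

3

Distance 0: Nice.
Distance 1: Grenoble, Lille.
Distance 2: Marseille, Nantes, Reims.
Distance 3: Strasbourg — contains Strasbourg.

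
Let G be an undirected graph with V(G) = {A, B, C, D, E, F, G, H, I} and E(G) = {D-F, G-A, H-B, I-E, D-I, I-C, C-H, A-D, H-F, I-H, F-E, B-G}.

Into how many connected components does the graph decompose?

From A: component {A, B, C, D, E, F, G, H, I}.
That's 1 component.

1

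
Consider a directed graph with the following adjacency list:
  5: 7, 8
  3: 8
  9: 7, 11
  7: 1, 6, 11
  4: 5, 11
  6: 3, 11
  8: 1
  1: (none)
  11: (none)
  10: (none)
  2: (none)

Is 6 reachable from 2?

No

2 has no outgoing edges, so nothing is reachable from it.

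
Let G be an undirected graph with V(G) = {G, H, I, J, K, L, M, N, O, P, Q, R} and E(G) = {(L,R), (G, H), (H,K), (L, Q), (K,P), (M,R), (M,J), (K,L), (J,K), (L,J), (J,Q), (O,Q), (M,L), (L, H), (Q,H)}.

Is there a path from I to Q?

No

I has no edges, so nothing is reachable from it.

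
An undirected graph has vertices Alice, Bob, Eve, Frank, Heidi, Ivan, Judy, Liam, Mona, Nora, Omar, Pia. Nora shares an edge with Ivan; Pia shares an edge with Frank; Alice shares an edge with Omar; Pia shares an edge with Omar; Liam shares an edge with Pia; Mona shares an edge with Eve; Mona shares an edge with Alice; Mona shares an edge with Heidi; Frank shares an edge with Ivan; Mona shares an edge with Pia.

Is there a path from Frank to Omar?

Explore from Frank.
Distance 1: reach Ivan, Pia.
Distance 2: reach Liam, Mona, Nora, Omar.
Found Omar.

Yes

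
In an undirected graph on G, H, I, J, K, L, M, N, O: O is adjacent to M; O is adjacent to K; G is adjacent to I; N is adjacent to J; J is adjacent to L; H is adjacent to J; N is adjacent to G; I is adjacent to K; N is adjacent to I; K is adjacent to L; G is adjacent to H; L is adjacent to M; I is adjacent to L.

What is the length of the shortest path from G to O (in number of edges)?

Distance 0: G.
Distance 1: H, I, N.
Distance 2: J, K, L.
Distance 3: M, O — contains O.

3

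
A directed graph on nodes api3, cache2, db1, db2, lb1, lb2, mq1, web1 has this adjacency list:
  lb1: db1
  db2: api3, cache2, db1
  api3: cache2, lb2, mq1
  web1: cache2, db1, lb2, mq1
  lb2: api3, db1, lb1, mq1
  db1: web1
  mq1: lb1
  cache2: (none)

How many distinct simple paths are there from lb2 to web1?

4

lb2→api3→mq1→lb1→db1→web1
lb2→db1→web1
lb2→lb1→db1→web1
lb2→mq1→lb1→db1→web1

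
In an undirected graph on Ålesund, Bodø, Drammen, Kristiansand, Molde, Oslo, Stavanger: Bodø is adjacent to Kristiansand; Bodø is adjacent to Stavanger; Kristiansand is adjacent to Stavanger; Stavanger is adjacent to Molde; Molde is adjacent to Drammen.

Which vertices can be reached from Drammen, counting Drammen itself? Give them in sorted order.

Bodø, Drammen, Kristiansand, Molde, Stavanger

Start at Drammen.
Its neighbours: Molde.
Then their neighbours: Stavanger.
Then next layer: Bodø, Kristiansand.
Nothing further is reachable.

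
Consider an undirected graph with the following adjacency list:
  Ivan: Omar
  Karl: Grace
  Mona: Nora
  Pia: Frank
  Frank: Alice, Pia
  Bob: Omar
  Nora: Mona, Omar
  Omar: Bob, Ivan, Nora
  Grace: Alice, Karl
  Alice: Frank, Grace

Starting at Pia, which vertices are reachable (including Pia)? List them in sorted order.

Alice, Frank, Grace, Karl, Pia

Start at Pia.
Its neighbours: Frank.
Then their neighbours: Alice.
Then next layer: Grace.
Then next layer: Karl.
Nothing further is reachable.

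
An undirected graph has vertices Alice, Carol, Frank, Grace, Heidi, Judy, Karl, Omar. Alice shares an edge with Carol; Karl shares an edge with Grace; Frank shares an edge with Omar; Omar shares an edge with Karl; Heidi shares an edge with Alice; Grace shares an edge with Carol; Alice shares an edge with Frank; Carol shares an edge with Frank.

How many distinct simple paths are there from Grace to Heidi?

4

Grace–Carol–Alice–Heidi
Grace–Carol–Frank–Alice–Heidi
Grace–Karl–Omar–Frank–Alice–Heidi
Grace–Karl–Omar–Frank–Carol–Alice–Heidi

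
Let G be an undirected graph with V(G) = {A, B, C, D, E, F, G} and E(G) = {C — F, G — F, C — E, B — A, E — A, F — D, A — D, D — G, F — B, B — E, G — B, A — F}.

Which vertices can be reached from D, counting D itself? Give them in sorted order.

A, B, C, D, E, F, G

Start at D.
Its neighbours: A, F, G.
Then their neighbours: B, C, E.
Every vertex is now reached.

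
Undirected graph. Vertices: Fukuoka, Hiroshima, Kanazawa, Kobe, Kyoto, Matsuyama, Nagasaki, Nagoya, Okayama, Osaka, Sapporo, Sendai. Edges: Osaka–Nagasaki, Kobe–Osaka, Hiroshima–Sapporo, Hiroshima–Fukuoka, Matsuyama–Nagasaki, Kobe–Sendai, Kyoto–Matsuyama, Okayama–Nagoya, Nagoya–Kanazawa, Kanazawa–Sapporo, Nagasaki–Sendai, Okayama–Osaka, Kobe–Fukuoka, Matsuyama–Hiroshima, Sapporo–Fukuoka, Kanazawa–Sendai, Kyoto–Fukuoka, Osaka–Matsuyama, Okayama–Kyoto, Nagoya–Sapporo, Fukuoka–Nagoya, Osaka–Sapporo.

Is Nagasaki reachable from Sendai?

Yes

Explore from Sendai.
Distance 1: reach Kanazawa, Kobe, Nagasaki.
Found Nagasaki.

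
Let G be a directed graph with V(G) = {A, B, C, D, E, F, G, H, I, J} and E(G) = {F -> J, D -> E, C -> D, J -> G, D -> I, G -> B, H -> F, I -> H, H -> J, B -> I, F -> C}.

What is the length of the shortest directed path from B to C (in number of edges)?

4

Distance 0: B.
Distance 1: I.
Distance 2: H.
Distance 3: F, J.
Distance 4: C, G — contains C.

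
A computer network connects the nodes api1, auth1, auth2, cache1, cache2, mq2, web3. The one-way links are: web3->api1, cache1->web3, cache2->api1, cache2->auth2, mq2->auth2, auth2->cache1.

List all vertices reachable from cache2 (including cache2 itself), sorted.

Start at cache2.
Its neighbours: api1, auth2.
Then their neighbours: cache1.
Then next layer: web3.
Nothing further is reachable.

api1, auth2, cache1, cache2, web3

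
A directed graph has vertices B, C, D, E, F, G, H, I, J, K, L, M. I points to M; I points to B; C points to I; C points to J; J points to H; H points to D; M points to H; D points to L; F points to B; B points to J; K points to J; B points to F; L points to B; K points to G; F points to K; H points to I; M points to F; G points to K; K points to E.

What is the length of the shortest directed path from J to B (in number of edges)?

3

Distance 0: J.
Distance 1: H.
Distance 2: D, I.
Distance 3: B, L, M — contains B.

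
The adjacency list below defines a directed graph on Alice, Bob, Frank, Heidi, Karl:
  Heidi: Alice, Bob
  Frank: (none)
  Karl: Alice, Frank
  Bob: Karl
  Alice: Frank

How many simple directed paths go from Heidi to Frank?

3

Heidi→Alice→Frank
Heidi→Bob→Karl→Alice→Frank
Heidi→Bob→Karl→Frank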